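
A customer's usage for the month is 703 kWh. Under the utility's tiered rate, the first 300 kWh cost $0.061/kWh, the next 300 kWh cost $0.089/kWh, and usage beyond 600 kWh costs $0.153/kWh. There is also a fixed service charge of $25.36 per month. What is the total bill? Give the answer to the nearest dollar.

First 300 kWh × $0.061 = $18.30
Next 300 kWh × $0.089 = $26.70
Remaining 103 kWh × $0.153 = $15.76
Energy charge = $60.76; + service $25.36 = $86.12 ≈ $86

$86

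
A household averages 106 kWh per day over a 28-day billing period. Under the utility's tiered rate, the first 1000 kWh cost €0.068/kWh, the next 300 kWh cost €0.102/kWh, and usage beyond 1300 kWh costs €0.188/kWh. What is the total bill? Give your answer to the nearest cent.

€412.18

Usage = 106 kWh/day × 28 days = 2968 kWh
First 1000 kWh × €0.068 = €68.00
Next 300 kWh × €0.102 = €30.60
Remaining 1668 kWh × €0.188 = €313.58
Total = €412.18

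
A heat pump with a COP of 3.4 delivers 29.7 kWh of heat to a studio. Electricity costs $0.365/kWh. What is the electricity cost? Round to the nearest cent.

$3.19

Electrical input = 29.7 kWh / 3.4 = 8.735 kWh
Cost = 8.735 × $0.365/kWh = $3.19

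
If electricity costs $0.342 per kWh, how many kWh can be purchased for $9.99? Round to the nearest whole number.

29 kWh

$9.99 / $0.342 per kWh = 29.21 kWh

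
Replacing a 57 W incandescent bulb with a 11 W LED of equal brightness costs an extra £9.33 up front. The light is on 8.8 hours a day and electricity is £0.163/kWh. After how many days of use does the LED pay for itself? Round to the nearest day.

141 days

Power saved = 57 − 11 = 46 W
Daily energy saved = 46 W × 8.8 h = 404.8 Wh = 0.4048 kWh
Daily savings = 0.4048 × £0.163 = £0.0660
Payback = £9.33 / £0.0660 per day = 141.4 days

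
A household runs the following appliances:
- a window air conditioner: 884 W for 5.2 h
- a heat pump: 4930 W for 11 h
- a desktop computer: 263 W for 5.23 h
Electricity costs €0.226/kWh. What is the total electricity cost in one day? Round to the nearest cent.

window air conditioner: 884 W × 5.2 h = 4,597 Wh = 4.597 kWh
heat pump: 4930 W × 11 h = 54,230 Wh = 54.23 kWh
desktop computer: 263 W × 5.23 h = 1,375 Wh = 1.375 kWh
Total energy = 4.597 + 54.23 + 1.375 = 60.2 kWh
Cost = 60.2 kWh × €0.226 = €13.61

€13.61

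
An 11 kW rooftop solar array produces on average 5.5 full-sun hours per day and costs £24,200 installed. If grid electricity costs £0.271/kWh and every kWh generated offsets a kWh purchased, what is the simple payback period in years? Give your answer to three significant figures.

Daily generation = 11 kW × 5.5 h = 60.5 kWh
Annual generation = 60.5 × 365 = 22082 kWh
Annual savings = 22082 × £0.271 = £5,984.36
Payback = £24,200 / £5,984.36 = 4.04 years

4.04 years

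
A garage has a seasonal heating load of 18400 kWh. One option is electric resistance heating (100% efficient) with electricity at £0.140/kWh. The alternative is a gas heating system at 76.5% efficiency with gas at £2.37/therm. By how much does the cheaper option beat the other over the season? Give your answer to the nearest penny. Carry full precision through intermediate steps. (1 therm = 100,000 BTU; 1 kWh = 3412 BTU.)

Heat load = 18400 kWh × 3412 = 62,780,800 BTU
Gas: input = 62,780,800 / 0.765 = 82,066,405 BTU = 820.7 therm → 820.7 × £2.37 = £1,944.97
Electric: 62,780,800 BTU / 3412 = 18,400 kWh → × £0.140 = £2,576.00
Difference = |£1,944.97 − £2,576.00| = £631.03

£631.03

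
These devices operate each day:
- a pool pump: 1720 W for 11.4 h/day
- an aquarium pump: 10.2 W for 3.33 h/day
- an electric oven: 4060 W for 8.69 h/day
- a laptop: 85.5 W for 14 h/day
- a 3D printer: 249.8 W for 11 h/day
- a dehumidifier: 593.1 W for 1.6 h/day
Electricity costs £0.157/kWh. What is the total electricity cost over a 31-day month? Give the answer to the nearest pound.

pool pump: 1720 W × 11.4 h × 31 d = 607,848 Wh = 607.8 kWh
aquarium pump: 10.2 W × 3.33 h × 31 d = 1,053 Wh = 1.053 kWh
electric oven: 4060 W × 8.69 h × 31 d = 1,093,723 Wh = 1,094 kWh
laptop: 85.5 W × 14 h × 31 d = 37,107 Wh = 37.11 kWh
3D printer: 249.8 W × 11 h × 31 d = 85,182 Wh = 85.18 kWh
dehumidifier: 593.1 W × 1.6 h × 31 d = 29,418 Wh = 29.42 kWh
Total energy = 607.8 + 1.053 + 1,094 + 37.11 + 85.18 + 29.42 = 1,854 kWh
Cost = 1,854 kWh × £0.157 = £291.13 ≈ £291

£291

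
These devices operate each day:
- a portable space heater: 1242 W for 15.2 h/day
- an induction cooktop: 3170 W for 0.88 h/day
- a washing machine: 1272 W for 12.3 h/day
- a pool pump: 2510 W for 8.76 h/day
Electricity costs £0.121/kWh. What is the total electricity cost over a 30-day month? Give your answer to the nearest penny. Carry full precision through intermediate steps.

£215.26

portable space heater: 1242 W × 15.2 h × 30 d = 566,352 Wh = 566.4 kWh
induction cooktop: 3170 W × 0.88 h × 30 d = 83,688 Wh = 83.69 kWh
washing machine: 1272 W × 12.3 h × 30 d = 469,368 Wh = 469.4 kWh
pool pump: 2510 W × 8.76 h × 30 d = 659,628 Wh = 659.6 kWh
Total energy = 566.4 + 83.69 + 469.4 + 659.6 = 1,779 kWh
Cost = 1,779 kWh × £0.121 = £215.26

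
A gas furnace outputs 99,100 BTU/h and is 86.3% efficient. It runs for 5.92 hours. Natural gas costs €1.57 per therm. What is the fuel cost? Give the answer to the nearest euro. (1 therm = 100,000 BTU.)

Heat delivered = 99,100 BTU/h × 5.92 h = 586,672 BTU
Gas input = 586,672 / 0.863 = 679,805 BTU
= 679,805 / 100,000 = 6.798 therm
Cost = 6.798 × €1.57/therm = €10.67 ≈ €11

€11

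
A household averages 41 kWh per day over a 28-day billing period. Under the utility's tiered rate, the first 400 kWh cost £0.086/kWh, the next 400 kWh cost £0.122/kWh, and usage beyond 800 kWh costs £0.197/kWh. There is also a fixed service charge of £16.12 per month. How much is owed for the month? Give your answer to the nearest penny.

£167.88

Usage = 41 kWh/day × 28 days = 1148 kWh
First 400 kWh × £0.086 = £34.40
Next 400 kWh × £0.122 = £48.80
Remaining 348 kWh × £0.197 = £68.56
Energy charge = £151.76; + service £16.12 = £167.88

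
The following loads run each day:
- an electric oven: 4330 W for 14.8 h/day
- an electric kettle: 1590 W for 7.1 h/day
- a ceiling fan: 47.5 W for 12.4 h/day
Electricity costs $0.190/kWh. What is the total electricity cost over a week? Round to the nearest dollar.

electric oven: 4330 W × 14.8 h × 7 d = 448,588 Wh = 448.6 kWh
electric kettle: 1590 W × 7.1 h × 7 d = 79,023 Wh = 79.02 kWh
ceiling fan: 47.5 W × 12.4 h × 7 d = 4,123 Wh = 4.123 kWh
Total energy = 448.6 + 79.02 + 4.123 = 531.7 kWh
Cost = 531.7 kWh × $0.190 = $101.03 ≈ $101

$101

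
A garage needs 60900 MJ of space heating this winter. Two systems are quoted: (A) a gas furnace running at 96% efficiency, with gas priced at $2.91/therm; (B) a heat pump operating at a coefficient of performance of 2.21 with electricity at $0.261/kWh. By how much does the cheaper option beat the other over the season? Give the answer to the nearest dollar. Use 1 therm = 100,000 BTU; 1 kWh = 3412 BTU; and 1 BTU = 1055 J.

Heat load = 60900 MJ = 60,900,000,000 J / 1055 = 57,725,118 BTU
Gas: input = 57,725,118 / 0.96 = 60,130,332 BTU = 601.3 therm → 601.3 × $2.91 = $1,749.79
Heat pump: 57,725,118 BTU / 3412 = 16,920 kWh heat; / 2.21 = 7,655 kWh in → × $0.261 = $1,998.04
Difference = |$1,749.79 − $1,998.04| = $248.25 ≈ $248

$248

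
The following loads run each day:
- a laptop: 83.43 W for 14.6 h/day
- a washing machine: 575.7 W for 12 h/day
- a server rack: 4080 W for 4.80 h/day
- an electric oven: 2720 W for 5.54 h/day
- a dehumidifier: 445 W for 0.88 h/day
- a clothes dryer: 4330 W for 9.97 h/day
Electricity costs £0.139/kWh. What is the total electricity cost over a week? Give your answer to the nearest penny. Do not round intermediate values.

£84.01

laptop: 83.43 W × 14.6 h × 7 d = 8,527 Wh = 8.527 kWh
washing machine: 575.7 W × 12 h × 7 d = 48,359 Wh = 48.36 kWh
server rack: 4080 W × 4.80 h × 7 d = 137,088 Wh = 137.1 kWh
electric oven: 2720 W × 5.54 h × 7 d = 105,482 Wh = 105.5 kWh
dehumidifier: 445 W × 0.88 h × 7 d = 2,741 Wh = 2.741 kWh
clothes dryer: 4330 W × 9.97 h × 7 d = 302,191 Wh = 302.2 kWh
Total energy = 8.527 + 48.36 + 137.1 + 105.5 + 2.741 + 302.2 = 604.4 kWh
Cost = 604.4 kWh × £0.139 = £84.01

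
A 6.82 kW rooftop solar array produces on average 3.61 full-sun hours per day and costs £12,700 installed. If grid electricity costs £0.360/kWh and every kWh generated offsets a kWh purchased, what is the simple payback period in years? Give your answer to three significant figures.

Daily generation = 6.82 kW × 3.61 h = 24.62 kWh
Annual generation = 24.62 × 365 = 8986.4 kWh
Annual savings = 8986.4 × £0.360 = £3,235.09
Payback = £12,700 / £3,235.09 = 3.93 years

3.93 years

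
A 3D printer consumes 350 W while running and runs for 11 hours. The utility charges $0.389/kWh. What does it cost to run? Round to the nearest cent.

$1.50

Energy = 350 W × 11 h = 3,850 Wh = 3.85 kWh
Cost = 3.85 kWh × $0.389/kWh = $1.50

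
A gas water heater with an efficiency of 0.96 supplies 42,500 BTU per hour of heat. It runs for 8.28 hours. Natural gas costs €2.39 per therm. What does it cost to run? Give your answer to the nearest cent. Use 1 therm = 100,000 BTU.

€8.76

Heat delivered = 42,500 BTU/h × 8.28 h = 351,900 BTU
Gas input = 351,900 / 0.96 = 366,562 BTU
= 366,562 / 100,000 = 3.666 therm
Cost = 3.666 × €2.39/therm = €8.76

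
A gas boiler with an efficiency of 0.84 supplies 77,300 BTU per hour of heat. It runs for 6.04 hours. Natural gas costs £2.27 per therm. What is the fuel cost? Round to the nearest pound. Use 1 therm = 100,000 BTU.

Heat delivered = 77,300 BTU/h × 6.04 h = 466,892 BTU
Gas input = 466,892 / 0.84 = 555,824 BTU
= 555,824 / 100,000 = 5.558 therm
Cost = 5.558 × £2.27/therm = £12.62 ≈ £13

£13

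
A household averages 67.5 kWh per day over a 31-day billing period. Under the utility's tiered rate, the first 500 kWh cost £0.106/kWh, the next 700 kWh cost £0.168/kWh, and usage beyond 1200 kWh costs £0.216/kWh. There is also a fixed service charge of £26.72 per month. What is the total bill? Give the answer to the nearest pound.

£390

Usage = 67.5 kWh/day × 31 days = 2092.5 kWh
First 500 kWh × £0.106 = £53.00
Next 700 kWh × £0.168 = £117.60
Remaining 892.5 kWh × £0.216 = £192.78
Energy charge = £363.38; + service £26.72 = £390.10 ≈ £390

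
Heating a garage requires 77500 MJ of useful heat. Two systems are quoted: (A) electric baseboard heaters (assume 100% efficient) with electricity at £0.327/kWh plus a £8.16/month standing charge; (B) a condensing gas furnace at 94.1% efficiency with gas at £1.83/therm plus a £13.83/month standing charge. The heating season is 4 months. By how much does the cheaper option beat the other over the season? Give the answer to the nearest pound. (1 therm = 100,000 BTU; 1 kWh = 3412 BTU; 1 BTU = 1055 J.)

Heat load = 77500 MJ = 77,500,000,000 J / 1055 = 73,459,716 BTU
Gas: input = 73,459,716 / 0.941 = 78,065,585 BTU = 780.7 therm → 780.7 × £1.83 = £1,428.60; + 4 × £13.83 standing = £1,483.92
Electric: 73,459,716 BTU / 3412 = 21,530 kWh → × £0.327 = £7,040.25; + 4 × £8.16 standing = £7,072.89
Difference = |£1,483.92 − £7,072.89| = £5,588.97 ≈ £5589

£5589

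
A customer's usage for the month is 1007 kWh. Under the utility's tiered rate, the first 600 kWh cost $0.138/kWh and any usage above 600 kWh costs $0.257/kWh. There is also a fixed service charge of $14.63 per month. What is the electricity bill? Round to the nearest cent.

First 600 kWh × $0.138 = $82.80
Remaining 407 kWh × $0.257 = $104.60
Energy charge = $187.40; + service $14.63 = $202.03

$202.03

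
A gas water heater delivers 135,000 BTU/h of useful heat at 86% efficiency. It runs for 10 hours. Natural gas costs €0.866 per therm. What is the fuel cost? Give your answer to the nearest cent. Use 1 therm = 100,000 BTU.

Heat delivered = 135,000 BTU/h × 10 h = 1,350,000 BTU
Gas input = 1,350,000 / 0.86 = 1,569,767 BTU
= 1,569,767 / 100,000 = 15.7 therm
Cost = 15.7 × €0.866/therm = €13.59

€13.59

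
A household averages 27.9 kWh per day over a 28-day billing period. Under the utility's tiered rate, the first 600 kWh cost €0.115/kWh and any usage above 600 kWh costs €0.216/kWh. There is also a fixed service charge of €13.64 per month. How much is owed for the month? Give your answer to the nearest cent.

Usage = 27.9 kWh/day × 28 days = 781.2 kWh
First 600 kWh × €0.115 = €69.00
Remaining 181.2 kWh × €0.216 = €39.14
Energy charge = €108.14; + service €13.64 = €121.78

€121.78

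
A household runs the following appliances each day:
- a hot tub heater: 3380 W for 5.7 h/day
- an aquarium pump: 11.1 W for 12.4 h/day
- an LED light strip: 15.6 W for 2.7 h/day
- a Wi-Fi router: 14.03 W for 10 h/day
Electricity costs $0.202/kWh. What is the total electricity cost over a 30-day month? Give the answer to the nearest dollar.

$119

hot tub heater: 3380 W × 5.7 h × 30 d = 577,980 Wh = 578 kWh
aquarium pump: 11.1 W × 12.4 h × 30 d = 4,129 Wh = 4.129 kWh
LED light strip: 15.6 W × 2.7 h × 30 d = 1,264 Wh = 1.264 kWh
Wi-Fi router: 14.03 W × 10 h × 30 d = 4,209 Wh = 4.209 kWh
Total energy = 578 + 4.129 + 1.264 + 4.209 = 587.6 kWh
Cost = 587.6 kWh × $0.202 = $118.69 ≈ $119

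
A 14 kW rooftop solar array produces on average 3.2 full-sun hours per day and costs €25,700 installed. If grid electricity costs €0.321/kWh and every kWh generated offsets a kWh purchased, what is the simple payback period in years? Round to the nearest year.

Daily generation = 14 kW × 3.2 h = 44.8 kWh
Annual generation = 44.8 × 365 = 16352 kWh
Annual savings = 16352 × €0.321 = €5,248.99
Payback = €25,700 / €5,248.99 = 4.9 years

5 years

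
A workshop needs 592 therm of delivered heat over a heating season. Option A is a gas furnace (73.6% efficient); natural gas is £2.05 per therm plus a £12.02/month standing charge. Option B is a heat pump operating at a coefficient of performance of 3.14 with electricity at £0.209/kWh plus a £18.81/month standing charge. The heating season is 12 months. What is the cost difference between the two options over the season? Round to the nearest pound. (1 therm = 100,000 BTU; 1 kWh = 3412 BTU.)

£413

Heat load = 592 therm × 100,000 = 59,200,000 BTU
Gas: input = 59,200,000 / 0.736 = 80,434,783 BTU = 804.3 therm → 804.3 × £2.05 = £1,648.91; + 12 × £12.02 standing = £1,793.15
Heat pump: 59,200,000 BTU / 3412 = 17,350 kWh heat; / 3.14 = 5,526 kWh in → × £0.209 = £1,154.86; + 12 × £18.81 standing = £1,380.58
Difference = |£1,793.15 − £1,380.58| = £412.57 ≈ £413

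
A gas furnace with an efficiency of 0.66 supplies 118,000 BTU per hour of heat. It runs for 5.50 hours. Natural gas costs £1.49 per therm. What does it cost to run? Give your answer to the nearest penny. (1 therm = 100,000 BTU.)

£14.65

Heat delivered = 118,000 BTU/h × 5.50 h = 649,000 BTU
Gas input = 649,000 / 0.66 = 983,333 BTU
= 983,333 / 100,000 = 9.833 therm
Cost = 9.833 × £1.49/therm = £14.65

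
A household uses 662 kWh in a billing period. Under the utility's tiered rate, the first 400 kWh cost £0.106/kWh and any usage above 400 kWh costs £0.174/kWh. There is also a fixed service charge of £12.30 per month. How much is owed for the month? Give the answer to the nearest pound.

First 400 kWh × £0.106 = £42.40
Remaining 262 kWh × £0.174 = £45.59
Energy charge = £87.99; + service £12.30 = £100.29 ≈ £100

£100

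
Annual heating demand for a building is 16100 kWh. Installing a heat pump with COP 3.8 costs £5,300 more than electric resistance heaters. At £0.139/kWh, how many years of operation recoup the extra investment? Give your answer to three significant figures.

Resistance: 16100 kWh × £0.139 = £2,237.90/yr
Heat pump: 16100 / 3.8 = 4237 kWh in → × £0.139 = £588.92/yr
Annual savings = £1,648.98
Payback = £5,300 / £1,648.98 = 3.21 years

3.21 years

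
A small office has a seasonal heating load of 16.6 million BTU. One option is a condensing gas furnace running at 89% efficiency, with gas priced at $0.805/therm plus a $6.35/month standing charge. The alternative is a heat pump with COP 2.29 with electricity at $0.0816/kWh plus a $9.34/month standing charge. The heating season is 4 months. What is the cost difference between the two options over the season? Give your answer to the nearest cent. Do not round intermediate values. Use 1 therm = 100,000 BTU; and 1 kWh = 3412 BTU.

Heat load = 16.6 × 10⁶ BTU = 16,600,000 BTU
Gas: input = 16,600,000 / 0.89 = 18,651,685 BTU = 186.5 therm → 186.5 × $0.805 = $150.15; + 4 × $6.35 standing = $175.55
Heat pump: 16,600,000 BTU / 3412 = 4,865 kWh heat; / 2.29 = 2,125 kWh in → × $0.0816 = $173.36; + 4 × $9.34 standing = $210.72
Difference = |$175.55 − $210.72| = $35.18

$35.18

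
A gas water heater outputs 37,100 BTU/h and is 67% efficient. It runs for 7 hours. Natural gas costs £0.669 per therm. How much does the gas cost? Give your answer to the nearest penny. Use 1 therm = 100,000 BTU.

£2.59

Heat delivered = 37,100 BTU/h × 7 h = 259,700 BTU
Gas input = 259,700 / 0.67 = 387,612 BTU
= 387,612 / 100,000 = 3.876 therm
Cost = 3.876 × £0.669/therm = £2.59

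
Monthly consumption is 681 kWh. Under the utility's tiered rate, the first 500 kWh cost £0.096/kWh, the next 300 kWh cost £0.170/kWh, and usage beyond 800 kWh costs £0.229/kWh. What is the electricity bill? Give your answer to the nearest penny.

£78.77

First 500 kWh × £0.096 = £48.00
Next 181 kWh × £0.170 = £30.77
Remaining tier: 0 kWh (not reached)
Total = £78.77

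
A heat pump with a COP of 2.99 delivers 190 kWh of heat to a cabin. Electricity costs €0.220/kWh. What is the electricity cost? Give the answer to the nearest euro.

Electrical input = 190 kWh / 2.99 = 63.55 kWh
Cost = 63.55 × €0.220/kWh = €13.98 ≈ €14

€14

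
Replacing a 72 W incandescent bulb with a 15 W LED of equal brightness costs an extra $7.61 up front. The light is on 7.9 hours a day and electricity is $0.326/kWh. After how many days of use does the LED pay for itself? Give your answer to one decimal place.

51.8 days

Power saved = 72 − 15 = 57 W
Daily energy saved = 57 W × 7.9 h = 450.3 Wh = 0.4503 kWh
Daily savings = 0.4503 × $0.326 = $0.1468
Payback = $7.61 / $0.1468 per day = 51.84 days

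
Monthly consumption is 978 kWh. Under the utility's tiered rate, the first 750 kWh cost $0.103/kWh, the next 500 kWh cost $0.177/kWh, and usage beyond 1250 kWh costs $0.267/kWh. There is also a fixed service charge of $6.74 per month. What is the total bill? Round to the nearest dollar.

$124

First 750 kWh × $0.103 = $77.25
Next 228 kWh × $0.177 = $40.36
Remaining tier: 0 kWh (not reached)
Energy charge = $117.61; + service $6.74 = $124.35 ≈ $124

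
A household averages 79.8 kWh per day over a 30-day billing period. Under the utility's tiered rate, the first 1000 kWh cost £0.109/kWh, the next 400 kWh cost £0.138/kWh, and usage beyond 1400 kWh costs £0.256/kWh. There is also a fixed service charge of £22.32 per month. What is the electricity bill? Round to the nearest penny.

£440.98

Usage = 79.8 kWh/day × 30 days = 2394 kWh
First 1000 kWh × £0.109 = £109.00
Next 400 kWh × £0.138 = £55.20
Remaining 994 kWh × £0.256 = £254.46
Energy charge = £418.66; + service £22.32 = £440.98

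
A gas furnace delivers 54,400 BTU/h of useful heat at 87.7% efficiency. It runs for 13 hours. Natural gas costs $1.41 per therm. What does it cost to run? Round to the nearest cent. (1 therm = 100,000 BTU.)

$11.37

Heat delivered = 54,400 BTU/h × 13 h = 707,200 BTU
Gas input = 707,200 / 0.877 = 806,385 BTU
= 806,385 / 100,000 = 8.064 therm
Cost = 8.064 × $1.41/therm = $11.37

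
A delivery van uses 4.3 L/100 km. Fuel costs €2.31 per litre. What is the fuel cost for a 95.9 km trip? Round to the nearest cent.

Fuel = 4.3 L/100 km × 95.9 km / 100 = 4.124 L
Cost = 4.124 L × €2.31/L = €9.53

€9.53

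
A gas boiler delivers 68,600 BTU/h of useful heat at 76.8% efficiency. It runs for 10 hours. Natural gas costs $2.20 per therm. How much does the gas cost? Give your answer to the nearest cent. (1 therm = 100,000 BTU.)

$19.65

Heat delivered = 68,600 BTU/h × 10 h = 686,000 BTU
Gas input = 686,000 / 0.768 = 893,229 BTU
= 893,229 / 100,000 = 8.932 therm
Cost = 8.932 × $2.20/therm = $19.65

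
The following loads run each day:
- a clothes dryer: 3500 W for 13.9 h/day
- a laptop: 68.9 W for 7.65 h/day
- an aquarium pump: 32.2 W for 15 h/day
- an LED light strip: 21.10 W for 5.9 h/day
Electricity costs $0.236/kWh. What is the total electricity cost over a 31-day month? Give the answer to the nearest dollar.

clothes dryer: 3500 W × 13.9 h × 31 d = 1,508,150 Wh = 1,508 kWh
laptop: 68.9 W × 7.65 h × 31 d = 16,340 Wh = 16.34 kWh
aquarium pump: 32.2 W × 15 h × 31 d = 14,973 Wh = 14.97 kWh
LED light strip: 21.10 W × 5.9 h × 31 d = 3,859 Wh = 3.859 kWh
Total energy = 1,508 + 16.34 + 14.97 + 3.859 = 1,543 kWh
Cost = 1,543 kWh × $0.236 = $364.22 ≈ $364

$364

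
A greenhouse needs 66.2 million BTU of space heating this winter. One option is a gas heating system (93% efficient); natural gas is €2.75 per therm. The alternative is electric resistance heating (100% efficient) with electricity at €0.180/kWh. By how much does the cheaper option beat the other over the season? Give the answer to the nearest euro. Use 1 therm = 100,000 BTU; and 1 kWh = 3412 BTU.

Heat load = 66.2 × 10⁶ BTU = 66,200,000 BTU
Gas: input = 66,200,000 / 0.93 = 71,182,796 BTU = 711.8 therm → 711.8 × €2.75 = €1,957.53
Electric: 66,200,000 BTU / 3412 = 19,400 kWh → × €0.180 = €3,492.38
Difference = |€1,957.53 − €3,492.38| = €1,534.85 ≈ €1535

€1535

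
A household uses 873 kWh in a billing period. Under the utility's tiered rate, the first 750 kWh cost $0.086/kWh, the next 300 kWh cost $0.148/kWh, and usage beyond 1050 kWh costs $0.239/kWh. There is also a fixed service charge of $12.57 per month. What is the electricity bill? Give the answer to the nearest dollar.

First 750 kWh × $0.086 = $64.50
Next 123 kWh × $0.148 = $18.20
Remaining tier: 0 kWh (not reached)
Energy charge = $82.70; + service $12.57 = $95.27 ≈ $95

$95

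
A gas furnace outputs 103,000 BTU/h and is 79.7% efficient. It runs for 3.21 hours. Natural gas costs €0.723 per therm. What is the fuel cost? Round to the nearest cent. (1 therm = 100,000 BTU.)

Heat delivered = 103,000 BTU/h × 3.21 h = 330,630 BTU
Gas input = 330,630 / 0.797 = 414,843 BTU
= 414,843 / 100,000 = 4.148 therm
Cost = 4.148 × €0.723/therm = €3.00

€3.00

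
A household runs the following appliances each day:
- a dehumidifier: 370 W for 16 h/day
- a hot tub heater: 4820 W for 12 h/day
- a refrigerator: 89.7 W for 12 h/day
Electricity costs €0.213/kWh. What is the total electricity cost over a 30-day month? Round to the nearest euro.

€414

dehumidifier: 370 W × 16 h × 30 d = 177,600 Wh = 177.6 kWh
hot tub heater: 4820 W × 12 h × 30 d = 1,735,200 Wh = 1,735 kWh
refrigerator: 89.7 W × 12 h × 30 d = 32,292 Wh = 32.29 kWh
Total energy = 177.6 + 1,735 + 32.29 = 1,945 kWh
Cost = 1,945 kWh × €0.213 = €414.30 ≈ €414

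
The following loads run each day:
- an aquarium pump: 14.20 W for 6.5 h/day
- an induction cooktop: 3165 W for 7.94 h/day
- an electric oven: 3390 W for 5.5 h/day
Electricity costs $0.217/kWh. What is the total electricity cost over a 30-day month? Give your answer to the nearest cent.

$285.58

aquarium pump: 14.20 W × 6.5 h × 30 d = 2,769 Wh = 2.769 kWh
induction cooktop: 3165 W × 7.94 h × 30 d = 753,903 Wh = 753.9 kWh
electric oven: 3390 W × 5.5 h × 30 d = 559,350 Wh = 559.4 kWh
Total energy = 2.769 + 753.9 + 559.4 = 1,316 kWh
Cost = 1,316 kWh × $0.217 = $285.58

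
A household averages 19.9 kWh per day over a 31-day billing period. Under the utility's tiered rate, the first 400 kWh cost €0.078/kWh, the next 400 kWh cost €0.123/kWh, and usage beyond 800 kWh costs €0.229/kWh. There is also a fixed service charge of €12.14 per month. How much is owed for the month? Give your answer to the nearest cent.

Usage = 19.9 kWh/day × 31 days = 616.9 kWh
First 400 kWh × €0.078 = €31.20
Next 216.9 kWh × €0.123 = €26.68
Remaining tier: 0 kWh (not reached)
Energy charge = €57.88; + service €12.14 = €70.02

€70.02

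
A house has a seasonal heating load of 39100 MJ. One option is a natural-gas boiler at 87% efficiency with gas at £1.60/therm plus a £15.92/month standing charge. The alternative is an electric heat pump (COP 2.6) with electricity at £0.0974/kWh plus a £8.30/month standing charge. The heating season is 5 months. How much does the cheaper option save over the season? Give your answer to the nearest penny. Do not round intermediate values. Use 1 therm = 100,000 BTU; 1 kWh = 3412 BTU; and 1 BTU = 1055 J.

£312.78

Heat load = 39100 MJ = 39,100,000,000 J / 1055 = 37,061,611 BTU
Gas: input = 37,061,611 / 0.87 = 42,599,553 BTU = 426 therm → 426 × £1.60 = £681.59; + 5 × £15.92 standing = £761.19
Heat pump: 37,061,611 BTU / 3412 = 10,860 kWh heat; / 2.6 = 4,178 kWh in → × £0.0974 = £406.91; + 5 × £8.30 standing = £448.41
Difference = |£761.19 − £448.41| = £312.78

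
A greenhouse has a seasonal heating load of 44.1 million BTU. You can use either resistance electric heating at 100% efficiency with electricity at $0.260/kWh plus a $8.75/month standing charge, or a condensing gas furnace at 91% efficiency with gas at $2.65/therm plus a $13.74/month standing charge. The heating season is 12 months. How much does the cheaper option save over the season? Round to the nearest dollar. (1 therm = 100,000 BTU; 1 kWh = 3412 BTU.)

$2016

Heat load = 44.1 × 10⁶ BTU = 44,100,000 BTU
Gas: input = 44,100,000 / 0.91 = 48,461,538 BTU = 484.6 therm → 484.6 × $2.65 = $1,284.23; + 12 × $13.74 standing = $1,449.11
Electric: 44,100,000 BTU / 3412 = 12,920 kWh → × $0.260 = $3,360.49; + 12 × $8.75 standing = $3,465.49
Difference = |$1,449.11 − $3,465.49| = $2,016.38 ≈ $2016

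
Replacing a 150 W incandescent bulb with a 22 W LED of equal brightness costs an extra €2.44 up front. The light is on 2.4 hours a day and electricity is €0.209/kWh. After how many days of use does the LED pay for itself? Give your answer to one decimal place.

Power saved = 150 − 22 = 128 W
Daily energy saved = 128 W × 2.4 h = 307.2 Wh = 0.3072 kWh
Daily savings = 0.3072 × €0.209 = €0.0642
Payback = €2.44 / €0.0642 per day = 38 days

38.0 days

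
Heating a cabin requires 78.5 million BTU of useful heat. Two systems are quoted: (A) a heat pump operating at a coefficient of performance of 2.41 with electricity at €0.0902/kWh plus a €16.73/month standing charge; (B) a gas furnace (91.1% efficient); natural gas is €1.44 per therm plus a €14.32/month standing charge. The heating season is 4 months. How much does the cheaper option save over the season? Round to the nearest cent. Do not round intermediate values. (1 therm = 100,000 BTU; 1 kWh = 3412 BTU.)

€370.10

Heat load = 78.5 × 10⁶ BTU = 78,500,000 BTU
Gas: input = 78,500,000 / 0.911 = 86,169,045 BTU = 861.7 therm → 861.7 × €1.44 = €1,240.83; + 4 × €14.32 standing = €1,298.11
Heat pump: 78,500,000 BTU / 3412 = 23,010 kWh heat; / 2.41 = 9,546 kWh in → × €0.0902 = €861.09; + 4 × €16.73 standing = €928.01
Difference = |€1,298.11 − €928.01| = €370.10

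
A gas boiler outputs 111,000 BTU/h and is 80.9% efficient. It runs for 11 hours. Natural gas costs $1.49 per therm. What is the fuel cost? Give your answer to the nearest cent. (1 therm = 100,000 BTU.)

Heat delivered = 111,000 BTU/h × 11 h = 1,221,000 BTU
Gas input = 1,221,000 / 0.809 = 1,509,271 BTU
= 1,509,271 / 100,000 = 15.09 therm
Cost = 15.09 × $1.49/therm = $22.49

$22.49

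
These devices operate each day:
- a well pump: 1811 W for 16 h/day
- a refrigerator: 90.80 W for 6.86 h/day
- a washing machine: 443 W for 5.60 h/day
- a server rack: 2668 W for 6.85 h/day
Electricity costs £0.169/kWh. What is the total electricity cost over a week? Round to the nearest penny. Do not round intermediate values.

£59.57

well pump: 1811 W × 16 h × 7 d = 202,832 Wh = 202.8 kWh
refrigerator: 90.80 W × 6.86 h × 7 d = 4,360 Wh = 4.36 kWh
washing machine: 443 W × 5.60 h × 7 d = 17,366 Wh = 17.37 kWh
server rack: 2668 W × 6.85 h × 7 d = 127,931 Wh = 127.9 kWh
Total energy = 202.8 + 4.36 + 17.37 + 127.9 = 352.5 kWh
Cost = 352.5 kWh × £0.169 = £59.57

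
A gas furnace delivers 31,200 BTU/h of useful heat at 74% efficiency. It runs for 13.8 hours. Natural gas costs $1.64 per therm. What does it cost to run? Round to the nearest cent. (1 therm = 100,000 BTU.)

$9.54

Heat delivered = 31,200 BTU/h × 13.8 h = 430,560 BTU
Gas input = 430,560 / 0.74 = 581,838 BTU
= 581,838 / 100,000 = 5.818 therm
Cost = 5.818 × $1.64/therm = $9.54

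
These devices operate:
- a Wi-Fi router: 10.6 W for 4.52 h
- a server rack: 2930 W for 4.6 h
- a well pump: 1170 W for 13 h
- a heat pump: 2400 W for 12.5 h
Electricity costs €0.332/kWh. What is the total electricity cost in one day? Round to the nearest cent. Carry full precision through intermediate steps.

Wi-Fi router: 10.6 W × 4.52 h = 48 Wh = 0.04791 kWh
server rack: 2930 W × 4.6 h = 13,478 Wh = 13.48 kWh
well pump: 1170 W × 13 h = 15,210 Wh = 15.21 kWh
heat pump: 2400 W × 12.5 h = 30,000 Wh = 30 kWh
Total energy = 0.04791 + 13.48 + 15.21 + 30 = 58.74 kWh
Cost = 58.74 kWh × €0.332 = €19.50

€19.50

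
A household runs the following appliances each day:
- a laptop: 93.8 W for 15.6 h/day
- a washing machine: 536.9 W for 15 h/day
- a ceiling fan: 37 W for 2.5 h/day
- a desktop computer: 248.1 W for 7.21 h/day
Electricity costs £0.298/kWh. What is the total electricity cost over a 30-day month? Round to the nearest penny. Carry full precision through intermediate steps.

£101.90

laptop: 93.8 W × 15.6 h × 30 d = 43,898 Wh = 43.9 kWh
washing machine: 536.9 W × 15 h × 30 d = 241,605 Wh = 241.6 kWh
ceiling fan: 37 W × 2.5 h × 30 d = 2,775 Wh = 2.775 kWh
desktop computer: 248.1 W × 7.21 h × 30 d = 53,664 Wh = 53.66 kWh
Total energy = 43.9 + 241.6 + 2.775 + 53.66 = 341.9 kWh
Cost = 341.9 kWh × £0.298 = £101.90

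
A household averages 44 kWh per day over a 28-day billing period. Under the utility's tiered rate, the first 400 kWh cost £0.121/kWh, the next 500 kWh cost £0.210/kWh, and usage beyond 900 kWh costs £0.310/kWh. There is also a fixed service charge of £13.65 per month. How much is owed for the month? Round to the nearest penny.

Usage = 44 kWh/day × 28 days = 1232 kWh
First 400 kWh × £0.121 = £48.40
Next 500 kWh × £0.210 = £105.00
Remaining 332 kWh × £0.310 = £102.92
Energy charge = £256.32; + service £13.65 = £269.97

£269.97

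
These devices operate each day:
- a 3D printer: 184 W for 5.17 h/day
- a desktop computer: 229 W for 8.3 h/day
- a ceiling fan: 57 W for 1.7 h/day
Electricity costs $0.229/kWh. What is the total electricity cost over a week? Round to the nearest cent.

3D printer: 184 W × 5.17 h × 7 d = 6,659 Wh = 6.659 kWh
desktop computer: 229 W × 8.3 h × 7 d = 13,305 Wh = 13.3 kWh
ceiling fan: 57 W × 1.7 h × 7 d = 678 Wh = 0.6783 kWh
Total energy = 6.659 + 13.3 + 0.6783 = 20.64 kWh
Cost = 20.64 kWh × $0.229 = $4.73

$4.73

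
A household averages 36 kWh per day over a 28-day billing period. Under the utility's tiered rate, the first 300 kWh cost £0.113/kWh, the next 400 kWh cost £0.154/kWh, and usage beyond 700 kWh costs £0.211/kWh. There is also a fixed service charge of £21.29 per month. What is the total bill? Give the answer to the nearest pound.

Usage = 36 kWh/day × 28 days = 1008 kWh
First 300 kWh × £0.113 = £33.90
Next 400 kWh × £0.154 = £61.60
Remaining 308 kWh × £0.211 = £64.99
Energy charge = £160.49; + service £21.29 = £181.78 ≈ £182

£182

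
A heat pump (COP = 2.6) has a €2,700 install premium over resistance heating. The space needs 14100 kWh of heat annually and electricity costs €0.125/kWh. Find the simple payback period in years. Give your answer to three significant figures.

Resistance: 14100 kWh × €0.125 = €1,762.50/yr
Heat pump: 14100 / 2.6 = 5423 kWh in → × €0.125 = €677.88/yr
Annual savings = €1,084.62
Payback = €2,700 / €1,084.62 = 2.49 years

2.49 years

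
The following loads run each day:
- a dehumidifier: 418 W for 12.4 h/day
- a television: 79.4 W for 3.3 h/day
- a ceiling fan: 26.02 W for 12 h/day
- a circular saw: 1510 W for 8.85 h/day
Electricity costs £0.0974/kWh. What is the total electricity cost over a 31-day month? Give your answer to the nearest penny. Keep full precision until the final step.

£57.73

dehumidifier: 418 W × 12.4 h × 31 d = 160,679 Wh = 160.7 kWh
television: 79.4 W × 3.3 h × 31 d = 8,123 Wh = 8.123 kWh
ceiling fan: 26.02 W × 12 h × 31 d = 9,679 Wh = 9.679 kWh
circular saw: 1510 W × 8.85 h × 31 d = 414,268 Wh = 414.3 kWh
Total energy = 160.7 + 8.123 + 9.679 + 414.3 = 592.7 kWh
Cost = 592.7 kWh × £0.0974 = £57.73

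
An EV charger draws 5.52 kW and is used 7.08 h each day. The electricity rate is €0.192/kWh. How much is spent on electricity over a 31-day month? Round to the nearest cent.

€232.61

Energy = 5520 W × 7.08 h/day × 31 days = 1,211,530 Wh = 1,212 kWh
Cost = 1,212 kWh × €0.192/kWh = €232.61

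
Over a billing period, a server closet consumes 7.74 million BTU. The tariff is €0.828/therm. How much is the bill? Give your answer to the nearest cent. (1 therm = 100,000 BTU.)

7.74 million BTU × (10 therm/million BTU) = 77.4 therm
Cost = 77.4 therm × €0.828/therm = €64.09

€64.09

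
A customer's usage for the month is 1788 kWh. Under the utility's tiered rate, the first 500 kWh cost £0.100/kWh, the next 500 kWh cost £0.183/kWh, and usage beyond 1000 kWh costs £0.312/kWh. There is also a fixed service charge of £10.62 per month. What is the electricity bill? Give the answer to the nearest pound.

£398

First 500 kWh × £0.100 = £50.00
Next 500 kWh × £0.183 = £91.50
Remaining 788 kWh × £0.312 = £245.86
Energy charge = £387.36; + service £10.62 = £397.98 ≈ £398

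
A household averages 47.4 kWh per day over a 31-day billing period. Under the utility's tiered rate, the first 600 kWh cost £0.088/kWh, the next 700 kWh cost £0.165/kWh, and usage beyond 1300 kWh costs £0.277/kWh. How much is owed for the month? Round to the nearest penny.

£215.22

Usage = 47.4 kWh/day × 31 days = 1469.4 kWh
First 600 kWh × £0.088 = £52.80
Next 700 kWh × £0.165 = £115.50
Remaining 169.4 kWh × £0.277 = £46.92
Total = £215.22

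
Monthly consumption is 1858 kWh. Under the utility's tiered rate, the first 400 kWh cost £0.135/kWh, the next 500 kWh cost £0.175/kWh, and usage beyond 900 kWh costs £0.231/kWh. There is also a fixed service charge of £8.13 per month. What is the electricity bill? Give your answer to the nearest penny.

First 400 kWh × £0.135 = £54.00
Next 500 kWh × £0.175 = £87.50
Remaining 958 kWh × £0.231 = £221.30
Energy charge = £362.80; + service £8.13 = £370.93

£370.93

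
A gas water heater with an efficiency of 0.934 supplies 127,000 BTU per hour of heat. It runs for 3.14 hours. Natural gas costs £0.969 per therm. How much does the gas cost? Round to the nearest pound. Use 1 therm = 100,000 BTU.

£4

Heat delivered = 127,000 BTU/h × 3.14 h = 398,780 BTU
Gas input = 398,780 / 0.934 = 426,959 BTU
= 426,959 / 100,000 = 4.27 therm
Cost = 4.27 × £0.969/therm = £4.14 ≈ £4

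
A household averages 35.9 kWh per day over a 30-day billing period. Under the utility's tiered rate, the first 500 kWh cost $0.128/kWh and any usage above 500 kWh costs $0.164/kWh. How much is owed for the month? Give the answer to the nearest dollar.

Usage = 35.9 kWh/day × 30 days = 1077 kWh
First 500 kWh × $0.128 = $64.00
Remaining 577 kWh × $0.164 = $94.63
Total = $158.63 ≈ $159

$159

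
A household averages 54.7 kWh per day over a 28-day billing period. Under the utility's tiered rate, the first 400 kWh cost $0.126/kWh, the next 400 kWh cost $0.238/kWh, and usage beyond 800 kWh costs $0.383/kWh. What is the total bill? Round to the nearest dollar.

$426

Usage = 54.7 kWh/day × 28 days = 1531.6 kWh
First 400 kWh × $0.126 = $50.40
Next 400 kWh × $0.238 = $95.20
Remaining 731.6 kWh × $0.383 = $280.20
Total = $425.80 ≈ $426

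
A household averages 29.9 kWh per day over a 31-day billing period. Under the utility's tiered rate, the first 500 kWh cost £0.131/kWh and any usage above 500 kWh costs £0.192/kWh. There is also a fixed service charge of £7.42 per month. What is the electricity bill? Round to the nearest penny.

£154.88

Usage = 29.9 kWh/day × 31 days = 926.9 kWh
First 500 kWh × £0.131 = £65.50
Remaining 426.9 kWh × £0.192 = £81.96
Energy charge = £147.46; + service £7.42 = £154.88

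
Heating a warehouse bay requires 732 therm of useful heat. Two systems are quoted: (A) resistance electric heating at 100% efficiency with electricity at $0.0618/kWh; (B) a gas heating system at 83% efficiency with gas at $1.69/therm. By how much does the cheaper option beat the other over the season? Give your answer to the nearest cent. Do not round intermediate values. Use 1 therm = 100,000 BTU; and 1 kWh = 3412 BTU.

$164.62

Heat load = 732 therm × 100,000 = 73,200,000 BTU
Gas: input = 73,200,000 / 0.83 = 88,192,771 BTU = 881.9 therm → 881.9 × $1.69 = $1,490.46
Electric: 73,200,000 BTU / 3412 = 21,450 kWh → × $0.0618 = $1,325.84
Difference = |$1,490.46 − $1,325.84| = $164.62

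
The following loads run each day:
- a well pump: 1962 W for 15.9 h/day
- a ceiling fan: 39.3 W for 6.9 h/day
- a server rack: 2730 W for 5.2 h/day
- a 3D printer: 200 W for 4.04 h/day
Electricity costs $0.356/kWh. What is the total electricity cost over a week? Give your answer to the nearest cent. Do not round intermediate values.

$115.81

well pump: 1962 W × 15.9 h × 7 d = 218,371 Wh = 218.4 kWh
ceiling fan: 39.3 W × 6.9 h × 7 d = 1,898 Wh = 1.898 kWh
server rack: 2730 W × 5.2 h × 7 d = 99,372 Wh = 99.37 kWh
3D printer: 200 W × 4.04 h × 7 d = 5,656 Wh = 5.656 kWh
Total energy = 218.4 + 1.898 + 99.37 + 5.656 = 325.3 kWh
Cost = 325.3 kWh × $0.356 = $115.81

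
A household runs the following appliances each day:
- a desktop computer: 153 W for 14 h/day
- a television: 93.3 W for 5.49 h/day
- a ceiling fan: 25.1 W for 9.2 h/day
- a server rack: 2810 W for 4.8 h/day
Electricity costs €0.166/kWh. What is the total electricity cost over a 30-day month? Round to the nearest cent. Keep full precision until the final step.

€81.54

desktop computer: 153 W × 14 h × 30 d = 64,260 Wh = 64.26 kWh
television: 93.3 W × 5.49 h × 30 d = 15,367 Wh = 15.37 kWh
ceiling fan: 25.1 W × 9.2 h × 30 d = 6,928 Wh = 6.928 kWh
server rack: 2810 W × 4.8 h × 30 d = 404,640 Wh = 404.6 kWh
Total energy = 64.26 + 15.37 + 6.928 + 404.6 = 491.2 kWh
Cost = 491.2 kWh × €0.166 = €81.54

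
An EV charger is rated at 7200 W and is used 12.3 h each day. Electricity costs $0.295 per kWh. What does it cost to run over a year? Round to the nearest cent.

$9535.70

Energy = 7200 W × 12.3 h/day × 365 days = 32,324,400 Wh = 32,320 kWh
Cost = 32,320 kWh × $0.295/kWh = $9,535.70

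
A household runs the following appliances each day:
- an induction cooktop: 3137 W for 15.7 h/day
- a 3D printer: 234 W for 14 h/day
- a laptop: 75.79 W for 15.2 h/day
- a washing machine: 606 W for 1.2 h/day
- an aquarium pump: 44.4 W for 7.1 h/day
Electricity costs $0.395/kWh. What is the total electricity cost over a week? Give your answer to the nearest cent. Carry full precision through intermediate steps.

$151.30

induction cooktop: 3137 W × 15.7 h × 7 d = 344,756 Wh = 344.8 kWh
3D printer: 234 W × 14 h × 7 d = 22,932 Wh = 22.93 kWh
laptop: 75.79 W × 15.2 h × 7 d = 8,064 Wh = 8.064 kWh
washing machine: 606 W × 1.2 h × 7 d = 5,090 Wh = 5.09 kWh
aquarium pump: 44.4 W × 7.1 h × 7 d = 2,207 Wh = 2.207 kWh
Total energy = 344.8 + 22.93 + 8.064 + 5.09 + 2.207 = 383 kWh
Cost = 383 kWh × $0.395 = $151.30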